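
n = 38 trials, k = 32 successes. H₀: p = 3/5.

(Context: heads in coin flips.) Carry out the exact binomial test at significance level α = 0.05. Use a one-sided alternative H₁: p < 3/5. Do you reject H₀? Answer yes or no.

reject H₀: no

Exact binomial: n=38, k=32, p₀=3/5=0.6000
P(X≤32) from Σ C(n,i)·p₀^i·(1−p₀)^(n−i)
p-value (one-sided, H₁ less) = 0.99969
At α=0.05: p ≥ α → fail to reject H₀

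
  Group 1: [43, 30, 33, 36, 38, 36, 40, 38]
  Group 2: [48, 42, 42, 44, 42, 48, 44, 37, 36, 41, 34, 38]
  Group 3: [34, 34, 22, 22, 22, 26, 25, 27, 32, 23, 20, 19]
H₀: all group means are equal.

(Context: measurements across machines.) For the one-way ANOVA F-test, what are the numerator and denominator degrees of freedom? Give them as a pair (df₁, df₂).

k = 3 groups, N = 32 total
df = (k−1, N−k) = (3−1, 32−3) = (2, 29)

degrees of freedom = [2, 29]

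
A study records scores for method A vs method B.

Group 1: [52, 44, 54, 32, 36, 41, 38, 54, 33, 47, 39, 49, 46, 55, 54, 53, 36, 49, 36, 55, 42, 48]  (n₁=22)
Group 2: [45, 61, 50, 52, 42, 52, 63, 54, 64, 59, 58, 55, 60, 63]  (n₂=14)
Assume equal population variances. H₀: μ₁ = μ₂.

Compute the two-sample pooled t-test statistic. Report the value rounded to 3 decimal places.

test statistic = -4.113

x̄₁=45.136, s₁=7.772, n₁=22
x̄₂=55.571, s₂=6.813, n₂=14
s_p² = [21·7.772² + 13·6.813²]/34 = 55.0594
SE = √(s_p²·(1/22+1/14)) = 2.5368
t = (45.136−55.571)/2.5368 = -4.1134
df = 34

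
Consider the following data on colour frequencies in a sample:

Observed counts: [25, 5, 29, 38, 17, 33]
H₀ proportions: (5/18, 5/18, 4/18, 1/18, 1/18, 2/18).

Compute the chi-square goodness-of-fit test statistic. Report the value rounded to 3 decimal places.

n = 147; E_i = n·p_i = [40.83, 40.83, 32.67, 8.17, 8.17, 16.33]
χ² = (25−40.83)²/40.83 + (5−40.83)²/40.83 + (29−32.67)²/32.67 + (38−8.17)²/8.17 + (17−8.17)²/8.17 + (33−16.33)²/16.33 = 173.5408
df = 5

test statistic = 173.541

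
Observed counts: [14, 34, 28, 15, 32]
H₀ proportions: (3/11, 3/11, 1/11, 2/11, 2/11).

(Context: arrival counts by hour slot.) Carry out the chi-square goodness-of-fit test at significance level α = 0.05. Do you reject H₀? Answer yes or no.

n = 123; E_i = n·p_i = [33.55, 33.55, 11.18, 22.36, 22.36]
χ² = (14−33.55)²/33.55 + (34−33.55)²/33.55 + (28−11.18)²/11.18 + (15−22.36)²/22.36 + (32−22.36)²/22.36 = 43.2669
df = 4
p-value (upper-tail) = 0.00000
At α=0.05: p < α → reject H₀

reject H₀: yes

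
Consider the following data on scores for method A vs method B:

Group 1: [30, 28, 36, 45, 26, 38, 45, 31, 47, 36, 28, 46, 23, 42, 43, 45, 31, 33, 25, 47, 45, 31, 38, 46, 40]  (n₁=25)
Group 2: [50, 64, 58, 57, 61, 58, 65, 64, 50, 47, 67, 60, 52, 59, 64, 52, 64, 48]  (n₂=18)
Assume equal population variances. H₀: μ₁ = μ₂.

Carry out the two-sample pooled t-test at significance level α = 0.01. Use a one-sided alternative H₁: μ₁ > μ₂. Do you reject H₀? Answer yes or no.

reject H₀: no

x̄₁=37.000, s₁=7.874, n₁=25
x̄₂=57.778, s₂=6.459, n₂=18
s_p² = [24·7.874² + 17·6.459²]/41 = 53.5881
SE = √(s_p²·(1/25+1/18)) = 2.2629
t = (37.000−57.778)/2.2629 = -9.1820
df = 41
p-value (one-sided, H₁ greater) = 1.00000
At α=0.01: p ≥ α → fail to reject H₀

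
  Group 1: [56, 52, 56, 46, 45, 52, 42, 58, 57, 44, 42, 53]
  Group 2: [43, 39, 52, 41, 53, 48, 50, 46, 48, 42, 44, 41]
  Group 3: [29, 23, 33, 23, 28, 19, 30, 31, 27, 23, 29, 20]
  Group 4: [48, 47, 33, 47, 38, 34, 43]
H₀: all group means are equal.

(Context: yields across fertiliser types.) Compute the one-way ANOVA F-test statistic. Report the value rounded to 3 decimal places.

test statistic = 45.505

Group means [50.25, 45.58, 26.25, 41.43], grand mean 40.814
SSB = Σnᵢ(x̄ᵢ−x̄)² = 3889.381; SSW = ΣΣ(x−x̄ᵢ)² = 1111.131
MSB = 3889.381/3 = 1296.4602; MSW = 1111.131/39 = 28.4905
F = MSB/MSW = 45.5049
df = (3, 39)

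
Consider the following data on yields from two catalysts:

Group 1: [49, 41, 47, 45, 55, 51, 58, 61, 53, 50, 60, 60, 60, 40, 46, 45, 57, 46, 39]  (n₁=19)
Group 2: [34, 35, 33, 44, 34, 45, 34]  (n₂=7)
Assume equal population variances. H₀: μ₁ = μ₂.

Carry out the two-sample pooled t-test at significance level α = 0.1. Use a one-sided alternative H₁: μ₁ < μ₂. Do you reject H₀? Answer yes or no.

x̄₁=50.684, s₁=7.281, n₁=19
x̄₂=37.000, s₂=5.164, n₂=7
s_p² = [18·7.281² + 6·5.164²]/24 = 46.4211
SE = √(s_p²·(1/19+1/7)) = 3.0124
t = (50.684−37.000)/3.0124 = 4.5426
df = 24
p-value (one-sided, H₁ less) = 0.99993
At α=0.1: p ≥ α → fail to reject H₀

reject H₀: no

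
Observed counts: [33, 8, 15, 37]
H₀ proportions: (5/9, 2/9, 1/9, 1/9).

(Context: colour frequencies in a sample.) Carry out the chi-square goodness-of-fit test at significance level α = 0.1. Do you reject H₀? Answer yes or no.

n = 93; E_i = n·p_i = [51.67, 20.67, 10.33, 10.33]
χ² = (33−51.67)²/51.67 + (8−20.67)²/20.67 + (15−10.33)²/10.33 + (37−10.33)²/10.33 = 85.4323
df = 3
p-value (upper-tail) = 0.00000
At α=0.1: p < α → reject H₀

reject H₀: yes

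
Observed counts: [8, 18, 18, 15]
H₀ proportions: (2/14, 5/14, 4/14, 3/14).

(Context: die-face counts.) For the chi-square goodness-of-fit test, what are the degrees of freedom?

degrees of freedom = 3

df = k − 1 = 4 − 1 = 3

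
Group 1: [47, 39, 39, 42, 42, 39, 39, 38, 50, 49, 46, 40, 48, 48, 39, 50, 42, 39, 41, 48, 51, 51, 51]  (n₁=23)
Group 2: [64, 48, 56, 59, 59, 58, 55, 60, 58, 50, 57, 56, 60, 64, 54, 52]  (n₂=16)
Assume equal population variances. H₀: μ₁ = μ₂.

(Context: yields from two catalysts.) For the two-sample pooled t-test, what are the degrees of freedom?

df = n₁ + n₂ − 2 = 23 + 16 − 2 = 37

degrees of freedom = 37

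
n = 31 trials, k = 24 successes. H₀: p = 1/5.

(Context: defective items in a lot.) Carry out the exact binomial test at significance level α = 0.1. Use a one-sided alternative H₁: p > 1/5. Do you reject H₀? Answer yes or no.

reject H₀: yes

Exact binomial: n=31, k=24, p₀=1/5=0.2000
P(X≥24) from Σ C(n,i)·p₀^i·(1−p₀)^(n−i)
p-value (one-sided, H₁ greater) = 0.00000
At α=0.1: p < α → reject H₀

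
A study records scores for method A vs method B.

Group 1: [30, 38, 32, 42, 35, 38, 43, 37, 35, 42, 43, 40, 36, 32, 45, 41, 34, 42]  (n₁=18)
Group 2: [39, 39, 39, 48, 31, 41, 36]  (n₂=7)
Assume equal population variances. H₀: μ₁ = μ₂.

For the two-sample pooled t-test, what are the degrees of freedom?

df = n₁ + n₂ − 2 = 18 + 7 − 2 = 23

degrees of freedom = 23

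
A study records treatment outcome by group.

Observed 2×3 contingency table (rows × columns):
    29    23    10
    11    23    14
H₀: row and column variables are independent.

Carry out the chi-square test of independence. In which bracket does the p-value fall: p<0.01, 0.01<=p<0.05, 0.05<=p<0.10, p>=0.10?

Row totals [62, 48], col totals [40, 46, 24], n=110
χ² = (29−22.55)²/22.55 + (23−25.93)²/25.93 + (10−13.53)²/13.53 + (11−17.45)²/17.45 + (23−20.07)²/20.07 + (14−10.47)²/10.47 = 7.0999
df = 2
p-value (upper-tail) = 0.02873
→ bracket: 0.01<=p<0.05

p-value bracket: 0.01<=p<0.05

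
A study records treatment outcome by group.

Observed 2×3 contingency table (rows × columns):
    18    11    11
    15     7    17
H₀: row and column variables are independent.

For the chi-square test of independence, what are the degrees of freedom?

degrees of freedom = 2

df = (r−1)(c−1) = (2−1)·(3−1) = 2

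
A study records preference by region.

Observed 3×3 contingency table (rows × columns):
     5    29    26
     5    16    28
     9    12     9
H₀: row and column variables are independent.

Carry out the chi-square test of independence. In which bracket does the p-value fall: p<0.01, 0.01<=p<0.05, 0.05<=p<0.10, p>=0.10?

p-value bracket: 0.01<=p<0.05

Row totals [60, 49, 30], col totals [19, 57, 63], n=139
χ² = (5−8.20)²/8.20 + (29−24.60)²/24.60 + (26−27.19)²/27.19 + (5−6.70)²/6.70 + (16−20.09)²/20.09 + (28−22.21)²/22.21 + (9−4.10)²/4.10 + (12−12.30)²/12.30 + (9−13.60)²/13.60 = 12.2770
df = 4
p-value (upper-tail) = 0.01541
→ bracket: 0.01<=p<0.05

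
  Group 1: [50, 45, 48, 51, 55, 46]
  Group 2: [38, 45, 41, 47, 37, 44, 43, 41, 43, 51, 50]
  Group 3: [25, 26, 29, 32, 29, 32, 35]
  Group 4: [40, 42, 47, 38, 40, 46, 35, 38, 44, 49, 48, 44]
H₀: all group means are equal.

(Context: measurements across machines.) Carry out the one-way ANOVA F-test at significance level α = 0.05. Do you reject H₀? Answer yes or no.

Group means [49.17, 43.64, 29.71, 42.58], grand mean 41.500
SSB = Σnᵢ(x̄ᵢ−x̄)² = 1389.276; SSW = ΣΣ(x−x̄ᵢ)² = 559.724
MSB = 1389.276/3 = 463.0920; MSW = 559.724/32 = 17.4914
F = MSB/MSW = 26.4754
df = (3, 32)
p-value (upper-tail) = 0.00000
At α=0.05: p < α → reject H₀

reject H₀: yes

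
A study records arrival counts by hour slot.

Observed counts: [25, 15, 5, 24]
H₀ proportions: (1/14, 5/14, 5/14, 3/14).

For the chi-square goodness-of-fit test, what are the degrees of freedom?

df = k − 1 = 4 − 1 = 3

degrees of freedom = 3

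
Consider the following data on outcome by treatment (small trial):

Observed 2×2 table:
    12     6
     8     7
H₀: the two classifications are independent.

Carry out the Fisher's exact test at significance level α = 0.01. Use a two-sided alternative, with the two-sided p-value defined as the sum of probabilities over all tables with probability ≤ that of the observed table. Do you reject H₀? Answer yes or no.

Margins: r₁=18, r₂=15, c₁=20, c₂=13, n=33
p_obs = C(18,12)·C(15,8)/C(33,20); sum pmf over tables with pmf ≤ p_obs
p-value (two-sided) = 0.49284
At α=0.01: p ≥ α → fail to reject H₀

reject H₀: no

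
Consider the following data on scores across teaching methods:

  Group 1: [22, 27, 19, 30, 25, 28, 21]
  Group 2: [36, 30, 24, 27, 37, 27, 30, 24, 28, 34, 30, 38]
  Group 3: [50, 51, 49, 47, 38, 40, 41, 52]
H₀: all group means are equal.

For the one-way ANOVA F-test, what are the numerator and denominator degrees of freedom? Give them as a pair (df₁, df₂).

k = 3 groups, N = 27 total
df = (k−1, N−k) = (3−1, 27−3) = (2, 24)

degrees of freedom = [2, 24]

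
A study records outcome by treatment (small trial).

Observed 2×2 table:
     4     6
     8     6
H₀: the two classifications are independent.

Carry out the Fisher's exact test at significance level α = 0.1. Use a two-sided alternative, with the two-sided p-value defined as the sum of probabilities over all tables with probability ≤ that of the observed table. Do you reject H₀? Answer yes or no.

reject H₀: no

Margins: r₁=10, r₂=14, c₁=12, c₂=12, n=24
p_obs = C(10,4)·C(14,8)/C(24,12); sum pmf over tables with pmf ≤ p_obs
p-value (two-sided) = 0.68017
At α=0.1: p ≥ α → fail to reject H₀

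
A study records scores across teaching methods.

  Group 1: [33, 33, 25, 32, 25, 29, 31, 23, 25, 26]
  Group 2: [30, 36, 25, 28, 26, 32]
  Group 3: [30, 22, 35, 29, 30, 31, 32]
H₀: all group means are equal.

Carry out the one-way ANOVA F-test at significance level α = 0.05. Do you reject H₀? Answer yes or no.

Group means [28.20, 29.50, 29.86], grand mean 29.043
SSB = Σnᵢ(x̄ᵢ−x̄)² = 12.999; SSW = ΣΣ(x−x̄ᵢ)² = 309.957
MSB = 12.999/2 = 6.4997; MSW = 309.957/20 = 15.4979
F = MSB/MSW = 0.4194
df = (2, 20)
p-value (upper-tail) = 0.66310
At α=0.05: p ≥ α → fail to reject H₀

reject H₀: no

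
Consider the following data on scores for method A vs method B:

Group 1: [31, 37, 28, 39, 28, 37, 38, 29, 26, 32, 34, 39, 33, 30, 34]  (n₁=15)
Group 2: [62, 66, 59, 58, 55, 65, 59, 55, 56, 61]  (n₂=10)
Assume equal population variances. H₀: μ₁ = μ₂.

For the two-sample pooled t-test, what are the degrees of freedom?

df = n₁ + n₂ − 2 = 15 + 10 − 2 = 23

degrees of freedom = 23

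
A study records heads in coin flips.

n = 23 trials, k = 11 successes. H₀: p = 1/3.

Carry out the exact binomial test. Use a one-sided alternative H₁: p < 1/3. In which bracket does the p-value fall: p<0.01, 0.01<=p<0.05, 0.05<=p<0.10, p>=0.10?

Exact binomial: n=23, k=11, p₀=1/3=0.3333
P(X≤11) from Σ C(n,i)·p₀^i·(1−p₀)^(n−i)
p-value (one-sided, H₁ less) = 0.95195
→ bracket: p>=0.10

p-value bracket: p>=0.10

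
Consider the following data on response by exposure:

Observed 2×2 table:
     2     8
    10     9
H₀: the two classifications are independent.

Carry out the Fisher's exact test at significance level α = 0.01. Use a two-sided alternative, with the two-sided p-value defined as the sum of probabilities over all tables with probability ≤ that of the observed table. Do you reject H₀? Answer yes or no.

Margins: r₁=10, r₂=19, c₁=12, c₂=17, n=29
p_obs = C(10,2)·C(19,10)/C(29,12); sum pmf over tables with pmf ≤ p_obs
p-value (two-sided) = 0.12608
At α=0.01: p ≥ α → fail to reject H₀

reject H₀: no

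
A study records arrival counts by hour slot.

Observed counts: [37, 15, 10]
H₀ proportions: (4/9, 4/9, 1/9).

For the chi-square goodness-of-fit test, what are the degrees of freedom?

df = k − 1 = 3 − 1 = 2

degrees of freedom = 2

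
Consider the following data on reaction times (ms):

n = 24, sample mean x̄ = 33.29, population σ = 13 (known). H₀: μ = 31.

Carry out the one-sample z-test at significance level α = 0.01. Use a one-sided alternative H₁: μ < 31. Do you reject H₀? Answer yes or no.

SE = σ/√n = 13/√24 = 2.6536
z = (x̄−μ₀)/SE = (33.29−31)/2.6536 = 0.8630
p-value (one-sided, H₁ less) = 0.80592
At α=0.01: p ≥ α → fail to reject H₀

reject H₀: no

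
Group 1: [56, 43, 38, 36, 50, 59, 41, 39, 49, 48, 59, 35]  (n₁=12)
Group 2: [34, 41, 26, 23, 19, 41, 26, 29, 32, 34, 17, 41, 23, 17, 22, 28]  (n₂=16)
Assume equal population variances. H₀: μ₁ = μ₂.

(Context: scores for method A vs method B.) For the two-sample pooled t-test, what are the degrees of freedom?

degrees of freedom = 26

df = n₁ + n₂ − 2 = 12 + 16 − 2 = 26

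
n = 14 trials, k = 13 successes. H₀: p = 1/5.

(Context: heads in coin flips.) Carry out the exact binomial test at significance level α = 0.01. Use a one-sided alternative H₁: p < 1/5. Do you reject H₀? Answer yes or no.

reject H₀: no

Exact binomial: n=14, k=13, p₀=1/5=0.2000
P(X≤13) from Σ C(n,i)·p₀^i·(1−p₀)^(n−i)
p-value (one-sided, H₁ less) = 1.00000
At α=0.01: p ≥ α → fail to reject H₀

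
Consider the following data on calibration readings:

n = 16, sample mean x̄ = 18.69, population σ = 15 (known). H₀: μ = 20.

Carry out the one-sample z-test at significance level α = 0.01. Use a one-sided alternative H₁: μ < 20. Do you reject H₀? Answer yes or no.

reject H₀: no

SE = σ/√n = 15/√16 = 3.7500
z = (x̄−μ₀)/SE = (18.69−20)/3.7500 = -0.3493
p-value (one-sided, H₁ less) = 0.36342
At α=0.01: p ≥ α → fail to reject H₀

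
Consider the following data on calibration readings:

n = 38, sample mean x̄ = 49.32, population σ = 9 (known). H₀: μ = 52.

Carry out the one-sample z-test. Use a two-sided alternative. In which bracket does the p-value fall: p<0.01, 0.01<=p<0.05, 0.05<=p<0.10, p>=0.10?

SE = σ/√n = 9/√38 = 1.4600
z = (x̄−μ₀)/SE = (49.32−52)/1.4600 = -1.8356
p-value (two-sided) = 0.06641
→ bracket: 0.05<=p<0.10

p-value bracket: 0.05<=p<0.10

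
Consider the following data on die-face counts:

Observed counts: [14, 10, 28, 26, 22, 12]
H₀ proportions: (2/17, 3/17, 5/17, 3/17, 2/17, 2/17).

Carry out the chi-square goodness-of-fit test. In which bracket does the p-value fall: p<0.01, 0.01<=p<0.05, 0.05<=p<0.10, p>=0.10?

n = 112; E_i = n·p_i = [13.18, 19.76, 32.94, 19.76, 13.18, 13.18]
χ² = (14−13.18)²/13.18 + (10−19.76)²/19.76 + (28−32.94)²/32.94 + (26−19.76)²/19.76 + (22−13.18)²/13.18 + (12−13.18)²/13.18 = 13.5976
df = 5
p-value (upper-tail) = 0.01838
→ bracket: 0.01<=p<0.05

p-value bracket: 0.01<=p<0.05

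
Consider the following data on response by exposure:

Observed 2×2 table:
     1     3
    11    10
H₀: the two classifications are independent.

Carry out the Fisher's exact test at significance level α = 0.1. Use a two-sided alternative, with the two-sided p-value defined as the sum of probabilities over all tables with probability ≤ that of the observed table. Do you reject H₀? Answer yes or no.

reject H₀: no

Margins: r₁=4, r₂=21, c₁=12, c₂=13, n=25
p_obs = C(4,1)·C(21,11)/C(25,12); sum pmf over tables with pmf ≤ p_obs
p-value (two-sided) = 0.59304
At α=0.1: p ≥ α → fail to reject H₀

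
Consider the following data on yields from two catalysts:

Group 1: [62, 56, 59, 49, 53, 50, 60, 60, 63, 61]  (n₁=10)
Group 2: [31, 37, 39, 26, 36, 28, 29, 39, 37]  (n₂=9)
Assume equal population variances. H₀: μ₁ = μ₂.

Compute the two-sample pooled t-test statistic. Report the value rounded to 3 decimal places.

test statistic = 10.248

x̄₁=57.300, s₁=5.034, n₁=10
x̄₂=33.556, s₂=5.053, n₂=9
s_p² = [9·5.034² + 8·5.053²]/17 = 25.4307
SE = √(s_p²·(1/10+1/9)) = 2.3170
t = (57.300−33.556)/2.3170 = 10.2477
df = 17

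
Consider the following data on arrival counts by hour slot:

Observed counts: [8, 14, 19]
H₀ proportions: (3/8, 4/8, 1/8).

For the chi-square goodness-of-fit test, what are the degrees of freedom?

df = k − 1 = 3 − 1 = 2

degrees of freedom = 2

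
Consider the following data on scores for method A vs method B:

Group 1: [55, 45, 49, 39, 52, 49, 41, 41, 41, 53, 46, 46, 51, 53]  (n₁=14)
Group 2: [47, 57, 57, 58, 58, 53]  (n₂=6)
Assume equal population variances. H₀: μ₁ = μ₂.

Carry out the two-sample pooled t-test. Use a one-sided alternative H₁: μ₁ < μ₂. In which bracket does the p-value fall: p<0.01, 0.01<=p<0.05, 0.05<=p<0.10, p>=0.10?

x̄₁=47.214, s₁=5.280, n₁=14
x̄₂=55.000, s₂=4.336, n₂=6
s_p² = [13·5.280² + 5·4.336²]/18 = 25.3532
SE = √(s_p²·(1/14+1/6)) = 2.4569
t = (47.214−55.000)/2.4569 = -3.1689
df = 18
p-value (one-sided, H₁ less) = 0.00266
→ bracket: p<0.01

p-value bracket: p<0.01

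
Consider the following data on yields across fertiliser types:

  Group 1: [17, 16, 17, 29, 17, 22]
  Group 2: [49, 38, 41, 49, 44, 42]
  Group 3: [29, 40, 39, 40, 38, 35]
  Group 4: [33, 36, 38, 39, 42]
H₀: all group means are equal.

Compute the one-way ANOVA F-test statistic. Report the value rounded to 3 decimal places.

test statistic = 33.625

Group means [19.67, 43.83, 36.83, 37.60], grand mean 34.348
SSB = Σnᵢ(x̄ᵢ−x̄)² = 1923.017; SSW = ΣΣ(x−x̄ᵢ)² = 362.200
MSB = 1923.017/3 = 641.0058; MSW = 362.200/19 = 19.0632
F = MSB/MSW = 33.6254
df = (3, 19)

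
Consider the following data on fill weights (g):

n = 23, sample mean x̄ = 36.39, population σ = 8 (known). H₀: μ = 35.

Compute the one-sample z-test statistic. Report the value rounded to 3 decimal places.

test statistic = 0.833

SE = σ/√n = 8/√23 = 1.6681
z = (x̄−μ₀)/SE = (36.39−35)/1.6681 = 0.8333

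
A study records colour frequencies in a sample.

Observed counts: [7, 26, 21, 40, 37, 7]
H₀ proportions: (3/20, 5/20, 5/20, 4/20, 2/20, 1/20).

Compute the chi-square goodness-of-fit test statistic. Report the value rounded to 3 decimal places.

n = 138; E_i = n·p_i = [20.70, 34.50, 34.50, 27.60, 13.80, 6.90]
χ² = (7−20.70)²/20.70 + (26−34.50)²/34.50 + (21−34.50)²/34.50 + (40−27.60)²/27.60 + (37−13.80)²/13.80 + (7−6.90)²/6.90 = 61.0193
df = 5

test statistic = 61.019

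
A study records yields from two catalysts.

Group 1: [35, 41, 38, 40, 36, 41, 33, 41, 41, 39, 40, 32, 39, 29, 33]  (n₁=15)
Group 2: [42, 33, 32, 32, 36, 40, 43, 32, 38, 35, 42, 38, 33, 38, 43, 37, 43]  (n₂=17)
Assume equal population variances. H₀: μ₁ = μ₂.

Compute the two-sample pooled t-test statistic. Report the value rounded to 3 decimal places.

x̄₁=37.200, s₁=3.932, n₁=15
x̄₂=37.471, s₂=4.170, n₂=17
s_p² = [14·3.932² + 16·4.170²]/30 = 16.4878
SE = √(s_p²·(1/15+1/17)) = 1.4384
t = (37.200−37.471)/1.4384 = -0.1881
df = 30

test statistic = -0.188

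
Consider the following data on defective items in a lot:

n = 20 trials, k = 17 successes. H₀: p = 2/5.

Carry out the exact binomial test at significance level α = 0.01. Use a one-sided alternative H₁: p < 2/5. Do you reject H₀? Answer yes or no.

reject H₀: no

Exact binomial: n=20, k=17, p₀=2/5=0.4000
P(X≤17) from Σ C(n,i)·p₀^i·(1−p₀)^(n−i)
p-value (one-sided, H₁ less) = 0.99999
At α=0.01: p ≥ α → fail to reject H₀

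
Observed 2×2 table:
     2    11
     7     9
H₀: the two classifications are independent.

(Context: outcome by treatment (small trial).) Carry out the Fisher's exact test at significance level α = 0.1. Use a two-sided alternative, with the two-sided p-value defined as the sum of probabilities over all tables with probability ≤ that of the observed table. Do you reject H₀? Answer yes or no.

reject H₀: no

Margins: r₁=13, r₂=16, c₁=9, c₂=20, n=29
p_obs = C(13,2)·C(16,7)/C(29,9); sum pmf over tables with pmf ≤ p_obs
p-value (two-sided) = 0.12964
At α=0.1: p ≥ α → fail to reject H₀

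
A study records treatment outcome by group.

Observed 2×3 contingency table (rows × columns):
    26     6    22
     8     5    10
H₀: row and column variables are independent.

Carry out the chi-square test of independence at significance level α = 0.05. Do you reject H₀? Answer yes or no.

reject H₀: no

Row totals [54, 23], col totals [34, 11, 32], n=77
χ² = (26−23.84)²/23.84 + (6−7.71)²/7.71 + (22−22.44)²/22.44 + (8−10.16)²/10.16 + (5−3.29)²/3.29 + (10−9.56)²/9.56 = 1.9570
df = 2
p-value (upper-tail) = 0.37587
At α=0.05: p ≥ α → fail to reject H₀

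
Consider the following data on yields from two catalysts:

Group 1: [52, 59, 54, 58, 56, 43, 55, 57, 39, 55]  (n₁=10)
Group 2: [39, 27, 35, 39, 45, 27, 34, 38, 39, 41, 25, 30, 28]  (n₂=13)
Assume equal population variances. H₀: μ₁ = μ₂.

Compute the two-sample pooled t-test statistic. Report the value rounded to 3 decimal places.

x̄₁=52.800, s₁=6.596, n₁=10
x̄₂=34.385, s₂=6.397, n₂=13
s_p² = [9·6.596² + 12·6.397²]/21 = 42.0322
SE = √(s_p²·(1/10+1/13)) = 2.7270
t = (52.800−34.385)/2.7270 = 6.7530
df = 21

test statistic = 6.753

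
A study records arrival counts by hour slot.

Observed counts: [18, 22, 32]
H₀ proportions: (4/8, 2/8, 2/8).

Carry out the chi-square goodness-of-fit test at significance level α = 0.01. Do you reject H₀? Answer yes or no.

n = 72; E_i = n·p_i = [36.00, 18.00, 18.00]
χ² = (18−36.00)²/36.00 + (22−18.00)²/18.00 + (32−18.00)²/18.00 = 20.7778
df = 2
p-value (upper-tail) = 0.00003
At α=0.01: p < α → reject H₀

reject H₀: yes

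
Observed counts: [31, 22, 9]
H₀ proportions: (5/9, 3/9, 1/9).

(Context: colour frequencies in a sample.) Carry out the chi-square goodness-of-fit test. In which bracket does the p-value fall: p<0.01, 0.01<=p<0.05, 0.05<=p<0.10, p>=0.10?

p-value bracket: p>=0.10

n = 62; E_i = n·p_i = [34.44, 20.67, 6.89]
χ² = (31−34.44)²/34.44 + (22−20.67)²/20.67 + (9−6.89)²/6.89 = 1.0774
df = 2
p-value (upper-tail) = 0.58350
→ bracket: p>=0.10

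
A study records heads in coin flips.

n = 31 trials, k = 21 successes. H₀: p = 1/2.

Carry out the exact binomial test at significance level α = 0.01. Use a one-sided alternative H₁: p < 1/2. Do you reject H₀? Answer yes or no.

Exact binomial: n=31, k=21, p₀=1/2=0.5000
P(X≤21) from Σ C(n,i)·p₀^i·(1−p₀)^(n−i)
p-value (one-sided, H₁ less) = 0.98528
At α=0.01: p ≥ α → fail to reject H₀

reject H₀: no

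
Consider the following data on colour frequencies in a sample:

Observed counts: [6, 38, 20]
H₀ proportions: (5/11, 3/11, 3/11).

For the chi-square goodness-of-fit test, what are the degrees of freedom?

degrees of freedom = 2

df = k − 1 = 3 − 1 = 2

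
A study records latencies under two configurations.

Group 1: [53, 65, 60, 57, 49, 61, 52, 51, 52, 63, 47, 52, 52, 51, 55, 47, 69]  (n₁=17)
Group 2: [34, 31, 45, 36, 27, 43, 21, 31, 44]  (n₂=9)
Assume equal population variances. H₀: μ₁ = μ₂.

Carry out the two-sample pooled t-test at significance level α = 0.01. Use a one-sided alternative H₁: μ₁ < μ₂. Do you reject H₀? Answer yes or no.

reject H₀: no

x̄₁=55.059, s₁=6.427, n₁=17
x̄₂=34.667, s₂=8.201, n₂=9
s_p² = [16·6.427² + 8·8.201²]/24 = 49.9559
SE = √(s_p²·(1/17+1/9)) = 2.9136
t = (55.059−34.667)/2.9136 = 6.9989
df = 24
p-value (one-sided, H₁ less) = 1.00000
At α=0.01: p ≥ α → fail to reject H₀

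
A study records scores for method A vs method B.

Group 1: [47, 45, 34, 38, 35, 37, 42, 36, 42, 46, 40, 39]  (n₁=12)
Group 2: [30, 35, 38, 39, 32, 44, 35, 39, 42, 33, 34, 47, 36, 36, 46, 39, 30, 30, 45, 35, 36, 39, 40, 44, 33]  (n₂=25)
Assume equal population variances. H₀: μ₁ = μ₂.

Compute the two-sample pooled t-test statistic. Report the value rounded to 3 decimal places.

test statistic = 1.527

x̄₁=40.083, s₁=4.358, n₁=12
x̄₂=37.480, s₂=5.067, n₂=25
s_p² = [11·4.358² + 24·5.067²]/35 = 23.5759
SE = √(s_p²·(1/12+1/25)) = 1.7052
t = (40.083−37.480)/1.7052 = 1.5267
df = 35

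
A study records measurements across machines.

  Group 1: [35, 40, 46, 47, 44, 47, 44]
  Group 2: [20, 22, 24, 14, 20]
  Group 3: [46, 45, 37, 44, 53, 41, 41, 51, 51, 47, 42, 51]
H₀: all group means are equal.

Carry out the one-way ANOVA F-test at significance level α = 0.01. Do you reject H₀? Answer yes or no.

Group means [43.29, 20.00, 45.75], grand mean 39.667
SSB = Σnᵢ(x̄ᵢ−x̄)² = 2469.655; SSW = ΣΣ(x−x̄ᵢ)² = 447.679
MSB = 2469.655/2 = 1234.8274; MSW = 447.679/21 = 21.3180
F = MSB/MSW = 57.9241
df = (2, 21)
p-value (upper-tail) = 0.00000
At α=0.01: p < α → reject H₀

reject H₀: yes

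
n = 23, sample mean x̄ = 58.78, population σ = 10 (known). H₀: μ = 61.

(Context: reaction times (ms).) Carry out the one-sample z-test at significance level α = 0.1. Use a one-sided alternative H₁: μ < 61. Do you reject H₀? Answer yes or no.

reject H₀: no

SE = σ/√n = 10/√23 = 2.0851
z = (x̄−μ₀)/SE = (58.78−61)/2.0851 = -1.0647
p-value (one-sided, H₁ less) = 0.14351
At α=0.1: p ≥ α → fail to reject H₀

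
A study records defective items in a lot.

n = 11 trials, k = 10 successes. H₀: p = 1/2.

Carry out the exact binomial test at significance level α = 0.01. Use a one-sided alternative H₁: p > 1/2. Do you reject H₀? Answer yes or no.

Exact binomial: n=11, k=10, p₀=1/2=0.5000
P(X≥10) from Σ C(n,i)·p₀^i·(1−p₀)^(n−i)
p-value (one-sided, H₁ greater) = 0.00586
At α=0.01: p < α → reject H₀

reject H₀: yes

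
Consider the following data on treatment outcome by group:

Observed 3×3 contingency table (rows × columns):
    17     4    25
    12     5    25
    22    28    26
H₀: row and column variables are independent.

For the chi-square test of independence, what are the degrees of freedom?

degrees of freedom = 4

df = (r−1)(c−1) = (3−1)·(3−1) = 4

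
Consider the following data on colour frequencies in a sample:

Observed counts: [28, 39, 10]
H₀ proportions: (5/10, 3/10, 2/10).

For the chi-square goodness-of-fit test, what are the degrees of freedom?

degrees of freedom = 2

df = k − 1 = 3 − 1 = 2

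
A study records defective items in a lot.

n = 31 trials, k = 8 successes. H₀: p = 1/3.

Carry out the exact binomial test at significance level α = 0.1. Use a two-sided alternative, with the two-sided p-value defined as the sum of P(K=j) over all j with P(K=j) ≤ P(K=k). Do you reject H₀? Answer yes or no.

Exact binomial: n=31, k=8, p₀=1/3=0.3333
P(X=j) = C(n,j)·p₀^j·(1−p₀)^(n−j); p = Σ P(X=j) over j with P(X=j) ≤ P(X=8)
p-value (two-sided) = 0.44899
At α=0.1: p ≥ α → fail to reject H₀

reject H₀: no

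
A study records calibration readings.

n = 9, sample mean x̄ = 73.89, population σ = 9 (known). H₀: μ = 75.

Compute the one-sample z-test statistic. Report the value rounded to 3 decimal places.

SE = σ/√n = 9/√9 = 3.0000
z = (x̄−μ₀)/SE = (73.89−75)/3.0000 = -0.3700

test statistic = -0.370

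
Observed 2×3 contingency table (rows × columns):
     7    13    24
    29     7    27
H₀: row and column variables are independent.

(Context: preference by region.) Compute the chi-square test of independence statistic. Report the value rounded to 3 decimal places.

Row totals [44, 63], col totals [36, 20, 51], n=107
χ² = (7−14.80)²/14.80 + (13−8.22)²/8.22 + (24−20.97)²/20.97 + (29−21.20)²/21.20 + (7−11.78)²/11.78 + (27−30.03)²/30.03 = 12.4393
df = 2

test statistic = 12.439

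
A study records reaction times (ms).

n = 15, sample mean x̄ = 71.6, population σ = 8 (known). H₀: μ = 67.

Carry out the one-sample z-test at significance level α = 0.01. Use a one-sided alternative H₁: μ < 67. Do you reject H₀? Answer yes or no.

reject H₀: no

SE = σ/√n = 8/√15 = 2.0656
z = (x̄−μ₀)/SE = (71.6−67)/2.0656 = 2.2270
p-value (one-sided, H₁ less) = 0.98703
At α=0.01: p ≥ α → fail to reject H₀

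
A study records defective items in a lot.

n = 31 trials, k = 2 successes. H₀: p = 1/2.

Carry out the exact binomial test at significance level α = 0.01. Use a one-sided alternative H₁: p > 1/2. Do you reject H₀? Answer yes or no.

reject H₀: no

Exact binomial: n=31, k=2, p₀=1/2=0.5000
P(X≥2) from Σ C(n,i)·p₀^i·(1−p₀)^(n−i)
p-value (one-sided, H₁ greater) = 1.00000
At α=0.01: p ≥ α → fail to reject H₀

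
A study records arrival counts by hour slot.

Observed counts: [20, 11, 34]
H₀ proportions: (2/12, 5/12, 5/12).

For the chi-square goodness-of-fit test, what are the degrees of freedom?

degrees of freedom = 2

df = k − 1 = 3 − 1 = 2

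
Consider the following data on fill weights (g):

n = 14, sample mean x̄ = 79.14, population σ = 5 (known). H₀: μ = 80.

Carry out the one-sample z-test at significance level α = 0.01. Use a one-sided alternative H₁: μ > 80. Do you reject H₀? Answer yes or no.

reject H₀: no

SE = σ/√n = 5/√14 = 1.3363
z = (x̄−μ₀)/SE = (79.14−80)/1.3363 = -0.6436
p-value (one-sided, H₁ greater) = 0.74007
At α=0.01: p ≥ α → fail to reject H₀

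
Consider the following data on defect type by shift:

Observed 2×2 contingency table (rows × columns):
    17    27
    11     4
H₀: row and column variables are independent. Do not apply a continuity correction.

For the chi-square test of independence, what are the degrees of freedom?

degrees of freedom = 1

df = (r−1)(c−1) = (2−1)·(2−1) = 1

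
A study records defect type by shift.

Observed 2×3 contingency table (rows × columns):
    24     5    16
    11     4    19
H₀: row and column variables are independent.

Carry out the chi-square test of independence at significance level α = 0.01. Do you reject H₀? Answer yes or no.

reject H₀: no

Row totals [45, 34], col totals [35, 9, 35], n=79
χ² = (24−19.94)²/19.94 + (5−5.13)²/5.13 + (16−19.94)²/19.94 + (11−15.06)²/15.06 + (4−3.87)²/3.87 + (19−15.06)²/15.06 = 3.7376
df = 2
p-value (upper-tail) = 0.15431
At α=0.01: p ≥ α → fail to reject H₀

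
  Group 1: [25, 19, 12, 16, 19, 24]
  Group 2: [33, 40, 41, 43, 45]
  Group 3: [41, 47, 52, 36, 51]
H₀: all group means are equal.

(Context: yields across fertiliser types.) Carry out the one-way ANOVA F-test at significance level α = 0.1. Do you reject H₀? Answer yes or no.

reject H₀: yes

Group means [19.17, 40.40, 45.40], grand mean 34.000
SSB = Σnᵢ(x̄ᵢ−x̄)² = 2174.767; SSW = ΣΣ(x−x̄ᵢ)² = 387.233
MSB = 2174.767/2 = 1087.3833; MSW = 387.233/13 = 29.7872
F = MSB/MSW = 36.5051
df = (2, 13)
p-value (upper-tail) = 0.00000
At α=0.1: p < α → reject H₀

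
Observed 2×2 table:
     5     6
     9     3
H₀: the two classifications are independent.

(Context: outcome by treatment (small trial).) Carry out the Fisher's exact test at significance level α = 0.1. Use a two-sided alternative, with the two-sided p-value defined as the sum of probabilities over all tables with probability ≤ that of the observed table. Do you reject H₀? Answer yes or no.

reject H₀: no

Margins: r₁=11, r₂=12, c₁=14, c₂=9, n=23
p_obs = C(11,5)·C(12,9)/C(23,14); sum pmf over tables with pmf ≤ p_obs
p-value (two-sided) = 0.21376
At α=0.1: p ≥ α → fail to reject H₀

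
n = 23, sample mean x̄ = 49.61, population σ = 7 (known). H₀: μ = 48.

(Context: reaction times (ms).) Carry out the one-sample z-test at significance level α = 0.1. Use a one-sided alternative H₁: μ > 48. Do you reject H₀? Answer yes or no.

reject H₀: no

SE = σ/√n = 7/√23 = 1.4596
z = (x̄−μ₀)/SE = (49.61−48)/1.4596 = 1.1030
p-value (one-sided, H₁ greater) = 0.13500
At α=0.1: p ≥ α → fail to reject H₀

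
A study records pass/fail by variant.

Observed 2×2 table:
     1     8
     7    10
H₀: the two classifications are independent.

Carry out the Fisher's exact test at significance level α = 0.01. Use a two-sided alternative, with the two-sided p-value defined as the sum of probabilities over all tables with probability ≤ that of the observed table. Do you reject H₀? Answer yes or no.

Margins: r₁=9, r₂=17, c₁=8, c₂=18, n=26
p_obs = C(9,1)·C(17,7)/C(26,8); sum pmf over tables with pmf ≤ p_obs
p-value (two-sided) = 0.19015
At α=0.01: p ≥ α → fail to reject H₀

reject H₀: no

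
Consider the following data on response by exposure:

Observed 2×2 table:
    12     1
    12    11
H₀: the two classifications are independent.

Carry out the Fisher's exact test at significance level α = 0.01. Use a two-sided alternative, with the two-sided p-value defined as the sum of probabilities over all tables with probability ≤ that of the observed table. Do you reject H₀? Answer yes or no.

reject H₀: no

Margins: r₁=13, r₂=23, c₁=24, c₂=12, n=36
p_obs = C(13,12)·C(23,12)/C(36,24); sum pmf over tables with pmf ≤ p_obs
p-value (two-sided) = 0.02530
At α=0.01: p ≥ α → fail to reject H₀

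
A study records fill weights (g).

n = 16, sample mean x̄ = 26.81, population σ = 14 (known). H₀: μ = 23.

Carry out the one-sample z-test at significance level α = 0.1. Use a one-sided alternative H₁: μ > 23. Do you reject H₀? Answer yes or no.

SE = σ/√n = 14/√16 = 3.5000
z = (x̄−μ₀)/SE = (26.81−23)/3.5000 = 1.0886
p-value (one-sided, H₁ greater) = 0.13817
At α=0.1: p ≥ α → fail to reject H₀

reject H₀: no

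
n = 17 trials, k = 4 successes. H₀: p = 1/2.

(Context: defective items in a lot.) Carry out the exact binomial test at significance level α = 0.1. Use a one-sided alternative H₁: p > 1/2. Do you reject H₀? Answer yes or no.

reject H₀: no

Exact binomial: n=17, k=4, p₀=1/2=0.5000
P(X≥4) from Σ C(n,i)·p₀^i·(1−p₀)^(n−i)
p-value (one-sided, H₁ greater) = 0.99364
At α=0.1: p ≥ α → fail to reject H₀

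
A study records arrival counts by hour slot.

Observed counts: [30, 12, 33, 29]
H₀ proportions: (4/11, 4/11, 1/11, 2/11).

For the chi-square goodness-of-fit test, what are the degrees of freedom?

degrees of freedom = 3

df = k − 1 = 4 − 1 = 3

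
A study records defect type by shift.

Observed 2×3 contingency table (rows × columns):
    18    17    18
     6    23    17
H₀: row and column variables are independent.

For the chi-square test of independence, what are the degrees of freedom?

degrees of freedom = 2

df = (r−1)(c−1) = (2−1)·(3−1) = 2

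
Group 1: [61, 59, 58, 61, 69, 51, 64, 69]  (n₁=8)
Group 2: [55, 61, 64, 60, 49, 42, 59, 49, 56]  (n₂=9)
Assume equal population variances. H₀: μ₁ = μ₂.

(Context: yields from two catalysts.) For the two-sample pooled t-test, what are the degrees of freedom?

degrees of freedom = 15

df = n₁ + n₂ − 2 = 8 + 9 − 2 = 15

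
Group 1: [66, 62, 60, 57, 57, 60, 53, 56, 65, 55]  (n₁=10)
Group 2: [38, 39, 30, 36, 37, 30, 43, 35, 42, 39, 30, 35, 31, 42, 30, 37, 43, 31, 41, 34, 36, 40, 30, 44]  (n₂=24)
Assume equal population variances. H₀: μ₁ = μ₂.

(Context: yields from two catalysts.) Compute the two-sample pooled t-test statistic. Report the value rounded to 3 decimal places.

test statistic = 12.941

x̄₁=59.100, s₁=4.280, n₁=10
x̄₂=36.375, s₂=4.808, n₂=24
s_p² = [9·4.280² + 23·4.808²]/32 = 21.7664
SE = √(s_p²·(1/10+1/24)) = 1.7560
t = (59.100−36.375)/1.7560 = 12.9413
df = 32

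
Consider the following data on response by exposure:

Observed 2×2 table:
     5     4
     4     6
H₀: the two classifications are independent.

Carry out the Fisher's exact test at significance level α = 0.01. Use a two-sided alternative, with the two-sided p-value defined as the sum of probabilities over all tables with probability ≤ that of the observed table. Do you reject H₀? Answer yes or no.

Margins: r₁=9, r₂=10, c₁=9, c₂=10, n=19
p_obs = C(9,5)·C(10,4)/C(19,9); sum pmf over tables with pmf ≤ p_obs
p-value (two-sided) = 0.65628
At α=0.01: p ≥ α → fail to reject H₀

reject H₀: no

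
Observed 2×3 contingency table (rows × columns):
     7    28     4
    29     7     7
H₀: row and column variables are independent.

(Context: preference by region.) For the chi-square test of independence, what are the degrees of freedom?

degrees of freedom = 2

df = (r−1)(c−1) = (2−1)·(3−1) = 2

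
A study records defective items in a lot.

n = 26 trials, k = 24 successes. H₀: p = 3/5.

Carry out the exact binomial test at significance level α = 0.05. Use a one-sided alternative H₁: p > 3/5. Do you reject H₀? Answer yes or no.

reject H₀: yes

Exact binomial: n=26, k=24, p₀=3/5=0.6000
P(X≥24) from Σ C(n,i)·p₀^i·(1−p₀)^(n−i)
p-value (one-sided, H₁ greater) = 0.00028
At α=0.05: p < α → reject H₀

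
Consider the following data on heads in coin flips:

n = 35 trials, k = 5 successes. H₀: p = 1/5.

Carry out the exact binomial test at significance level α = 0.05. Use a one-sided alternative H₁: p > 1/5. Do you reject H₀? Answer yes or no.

Exact binomial: n=35, k=5, p₀=1/5=0.2000
P(X≥5) from Σ C(n,i)·p₀^i·(1−p₀)^(n−i)
p-value (one-sided, H₁ greater) = 0.85651
At α=0.05: p ≥ α → fail to reject H₀

reject H₀: no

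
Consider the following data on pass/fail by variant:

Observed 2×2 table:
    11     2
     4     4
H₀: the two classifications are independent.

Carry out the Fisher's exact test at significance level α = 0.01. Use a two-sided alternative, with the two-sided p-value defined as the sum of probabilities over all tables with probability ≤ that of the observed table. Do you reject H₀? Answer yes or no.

Margins: r₁=13, r₂=8, c₁=15, c₂=6, n=21
p_obs = C(13,11)·C(8,4)/C(21,15); sum pmf over tables with pmf ≤ p_obs
p-value (two-sided) = 0.14617
At α=0.01: p ≥ α → fail to reject H₀

reject H₀: no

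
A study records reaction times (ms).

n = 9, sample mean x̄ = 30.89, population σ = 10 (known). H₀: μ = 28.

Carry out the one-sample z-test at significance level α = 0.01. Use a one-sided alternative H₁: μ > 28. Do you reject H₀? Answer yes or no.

reject H₀: no

SE = σ/√n = 10/√9 = 3.3333
z = (x̄−μ₀)/SE = (30.89−28)/3.3333 = 0.8670
p-value (one-sided, H₁ greater) = 0.19297
At α=0.01: p ≥ α → fail to reject H₀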